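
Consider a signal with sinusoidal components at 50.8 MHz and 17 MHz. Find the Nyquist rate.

Highest-frequency component: 50.8 MHz.
Nyquist rate = 2 × 50.8 MHz = 101.6 MHz.

101.6 MHz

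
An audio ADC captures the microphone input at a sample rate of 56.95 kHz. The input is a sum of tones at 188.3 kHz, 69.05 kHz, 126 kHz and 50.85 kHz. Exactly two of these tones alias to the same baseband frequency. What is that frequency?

12.1 kHz

fs/2 = 28.475 kHz.
188.3 kHz mod fs = 17.45 kHz.
17.45 kHz ≤ fs/2 = 28.475 kHz, appears at 17.45 kHz.
69.05 kHz mod fs = 12.1 kHz.
12.1 kHz ≤ fs/2 = 28.475 kHz, appears at 12.1 kHz.
126 kHz mod fs = 12.1 kHz.
12.1 kHz ≤ fs/2 = 28.475 kHz, appears at 12.1 kHz.
50.85 kHz > fs/2 = 28.475 kHz, folds to fs − 50.85 kHz = 6.1 kHz.
69.05 kHz and 126 kHz both map to 12.1 kHz.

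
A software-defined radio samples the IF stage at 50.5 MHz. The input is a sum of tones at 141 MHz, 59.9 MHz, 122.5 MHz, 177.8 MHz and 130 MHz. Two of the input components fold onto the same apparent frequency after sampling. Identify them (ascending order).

fs/2 = 25.25 MHz.
141 MHz mod fs = 40 MHz.
40 MHz > fs/2 = 25.25 MHz, folds to fs − 40 MHz = 10.5 MHz.
59.9 MHz mod fs = 9.4 MHz.
9.4 MHz ≤ fs/2 = 25.25 MHz, appears at 9.4 MHz.
122.5 MHz mod fs = 21.5 MHz.
21.5 MHz ≤ fs/2 = 25.25 MHz, appears at 21.5 MHz.
177.8 MHz mod fs = 26.3 MHz.
26.3 MHz > fs/2 = 25.25 MHz, folds to fs − 26.3 MHz = 24.2 MHz.
130 MHz mod fs = 29 MHz.
29 MHz > fs/2 = 25.25 MHz, folds to fs − 29 MHz = 21.5 MHz.
122.5 MHz and 130 MHz both map to 21.5 MHz.

122.5 MHz, 130 MHz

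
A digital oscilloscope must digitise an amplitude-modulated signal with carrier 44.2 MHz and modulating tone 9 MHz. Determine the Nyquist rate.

AM sidebands sit at fc ± fm = 35.2 MHz and 53.2 MHz.
Highest-frequency component: 53.2 MHz.
Nyquist rate = 2 × 53.2 MHz = 106.4 MHz.

106.4 MHz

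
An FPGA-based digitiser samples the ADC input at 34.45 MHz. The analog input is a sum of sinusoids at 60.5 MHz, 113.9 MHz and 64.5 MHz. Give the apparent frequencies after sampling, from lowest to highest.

4.4 MHz, 8.4 MHz, 10.55 MHz

fs/2 = 17.225 MHz.
60.5 MHz mod fs = 26.05 MHz.
26.05 MHz > fs/2 = 17.225 MHz, folds to fs − 26.05 MHz = 8.4 MHz.
113.9 MHz mod fs = 10.55 MHz.
10.55 MHz ≤ fs/2 = 17.225 MHz, appears at 10.55 MHz.
64.5 MHz mod fs = 30.05 MHz.
30.05 MHz > fs/2 = 17.225 MHz, folds to fs − 30.05 MHz = 4.4 MHz.
Distinct values: {4.4 MHz, 8.4 MHz, 10.55 MHz}.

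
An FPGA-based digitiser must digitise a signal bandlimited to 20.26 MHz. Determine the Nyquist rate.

Nyquist rate = 2 × 20.26 MHz = 40.52 MHz.

40.52 MHz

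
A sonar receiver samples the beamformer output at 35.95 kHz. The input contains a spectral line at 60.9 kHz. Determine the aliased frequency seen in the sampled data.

60.9 kHz mod fs = 24.95 kHz.
24.95 kHz > fs/2 = 17.975 kHz, folds to fs − 24.95 kHz = 11 kHz.

11 kHz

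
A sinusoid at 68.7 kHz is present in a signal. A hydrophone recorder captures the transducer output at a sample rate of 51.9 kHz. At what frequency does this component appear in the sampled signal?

16.8 kHz

68.7 kHz mod fs = 16.8 kHz.
16.8 kHz ≤ fs/2 = 25.95 kHz, appears at 16.8 kHz.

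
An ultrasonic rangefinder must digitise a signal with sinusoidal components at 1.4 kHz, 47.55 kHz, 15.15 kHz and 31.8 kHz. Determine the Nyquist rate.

95.1 kHz

Highest-frequency component: 47.55 kHz.
Nyquist rate = 2 × 47.55 kHz = 95.1 kHz.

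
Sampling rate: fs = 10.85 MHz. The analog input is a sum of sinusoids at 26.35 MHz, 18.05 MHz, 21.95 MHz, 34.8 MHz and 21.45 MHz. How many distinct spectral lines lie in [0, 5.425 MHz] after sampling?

4

fs/2 = 5.425 MHz.
26.35 MHz mod fs = 4.65 MHz.
4.65 MHz ≤ fs/2 = 5.425 MHz, appears at 4.65 MHz.
18.05 MHz mod fs = 7.2 MHz.
7.2 MHz > fs/2 = 5.425 MHz, folds to fs − 7.2 MHz = 3.65 MHz.
21.95 MHz mod fs = 0.25 MHz.
0.25 MHz ≤ fs/2 = 5.425 MHz, appears at 0.25 MHz.
34.8 MHz mod fs = 2.25 MHz.
2.25 MHz ≤ fs/2 = 5.425 MHz, appears at 2.25 MHz.
21.45 MHz mod fs = 10.6 MHz.
10.6 MHz > fs/2 = 5.425 MHz, folds to fs − 10.6 MHz = 0.25 MHz.
Distinct values: {0.25 MHz, 2.25 MHz, 3.65 MHz, 4.65 MHz} → 4.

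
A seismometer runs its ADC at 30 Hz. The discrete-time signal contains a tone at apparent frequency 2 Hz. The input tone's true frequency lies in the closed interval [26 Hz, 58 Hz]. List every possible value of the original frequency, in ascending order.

Frequencies that alias to 2 Hz are k·fs ± 2 Hz for integer k ≥ 0.
k=0: 2 Hz.
k=1: 28 Hz, 32 Hz.
k=2: 58 Hz, 62 Hz.
k=3: 88 Hz, 92 Hz.
Within [26 Hz, 58 Hz]: 28 Hz, 32 Hz, 58 Hz.

28 Hz, 32 Hz, 58 Hz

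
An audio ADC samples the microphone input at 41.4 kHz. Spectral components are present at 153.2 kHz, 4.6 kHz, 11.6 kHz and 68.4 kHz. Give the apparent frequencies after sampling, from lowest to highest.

4.6 kHz, 11.6 kHz, 12.4 kHz, 14.4 kHz

fs/2 = 20.7 kHz.
153.2 kHz mod fs = 29 kHz.
29 kHz > fs/2 = 20.7 kHz, folds to fs − 29 kHz = 12.4 kHz.
4.6 kHz ≤ fs/2 = 20.7 kHz, passes unchanged.
11.6 kHz ≤ fs/2 = 20.7 kHz, passes unchanged.
68.4 kHz mod fs = 27 kHz.
27 kHz > fs/2 = 20.7 kHz, folds to fs − 27 kHz = 14.4 kHz.
Distinct values: {4.6 kHz, 11.6 kHz, 12.4 kHz, 14.4 kHz}.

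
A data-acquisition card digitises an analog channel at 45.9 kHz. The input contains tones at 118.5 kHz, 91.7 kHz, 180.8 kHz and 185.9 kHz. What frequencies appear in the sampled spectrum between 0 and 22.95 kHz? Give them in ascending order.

0.1 kHz, 2.3 kHz, 2.8 kHz, 19.2 kHz

fs/2 = 22.95 kHz.
118.5 kHz mod fs = 26.7 kHz.
26.7 kHz > fs/2 = 22.95 kHz, folds to fs − 26.7 kHz = 19.2 kHz.
91.7 kHz mod fs = 45.8 kHz.
45.8 kHz > fs/2 = 22.95 kHz, folds to fs − 45.8 kHz = 0.1 kHz.
180.8 kHz mod fs = 43.1 kHz.
43.1 kHz > fs/2 = 22.95 kHz, folds to fs − 43.1 kHz = 2.8 kHz.
185.9 kHz mod fs = 2.3 kHz.
2.3 kHz ≤ fs/2 = 22.95 kHz, appears at 2.3 kHz.
Distinct values: {0.1 kHz, 2.3 kHz, 2.8 kHz, 19.2 kHz}.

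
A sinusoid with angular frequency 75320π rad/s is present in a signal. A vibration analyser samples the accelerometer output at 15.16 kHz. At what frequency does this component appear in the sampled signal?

ω = 75320π rad/s → f = ω/(2π) = 37660 Hz = 37.66 kHz.
37.66 kHz mod fs = 7.34 kHz.
7.34 kHz ≤ fs/2 = 7.58 kHz, appears at 7.34 kHz.

7.34 kHz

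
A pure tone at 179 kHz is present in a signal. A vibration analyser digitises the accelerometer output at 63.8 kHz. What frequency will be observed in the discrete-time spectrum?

12.4 kHz

179 kHz mod fs = 51.4 kHz.
51.4 kHz > fs/2 = 31.9 kHz, folds to fs − 51.4 kHz = 12.4 kHz.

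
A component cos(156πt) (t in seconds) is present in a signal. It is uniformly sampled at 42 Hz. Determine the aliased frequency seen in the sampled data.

6 Hz

ω = 156π rad/s → f = ω/(2π) = 78 Hz.
78 Hz mod fs = 36 Hz.
36 Hz > fs/2 = 21 Hz, folds to fs − 36 Hz = 6 Hz.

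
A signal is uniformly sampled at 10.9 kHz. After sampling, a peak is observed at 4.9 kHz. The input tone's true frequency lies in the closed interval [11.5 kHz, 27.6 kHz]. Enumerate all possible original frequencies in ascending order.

15.8 kHz, 16.9 kHz, 26.7 kHz

Frequencies that alias to 4.9 kHz are k·fs ± 4.9 kHz for integer k ≥ 0.
k=0: 4.9 kHz.
k=1: 6 kHz, 15.8 kHz.
k=2: 16.9 kHz, 26.7 kHz.
k=3: 27.8 kHz, 37.6 kHz.
Within [11.5 kHz, 27.6 kHz]: 15.8 kHz, 16.9 kHz, 26.7 kHz.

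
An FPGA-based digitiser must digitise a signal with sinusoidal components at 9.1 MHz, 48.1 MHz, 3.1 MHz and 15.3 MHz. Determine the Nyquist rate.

Highest-frequency component: 48.1 MHz.
Nyquist rate = 2 × 48.1 MHz = 96.2 MHz.

96.2 MHz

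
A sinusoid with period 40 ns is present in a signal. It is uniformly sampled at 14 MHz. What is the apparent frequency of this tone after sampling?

3 MHz

T = 40 ns → f = 1/T = 25 MHz.
25 MHz mod fs = 11 MHz.
11 MHz > fs/2 = 7 MHz, folds to fs − 11 MHz = 3 MHz.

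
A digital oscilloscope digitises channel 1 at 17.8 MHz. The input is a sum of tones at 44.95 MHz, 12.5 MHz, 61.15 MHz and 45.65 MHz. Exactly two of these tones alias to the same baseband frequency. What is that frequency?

fs/2 = 8.9 MHz.
44.95 MHz mod fs = 9.35 MHz.
9.35 MHz > fs/2 = 8.9 MHz, folds to fs − 9.35 MHz = 8.45 MHz.
12.5 MHz > fs/2 = 8.9 MHz, folds to fs − 12.5 MHz = 5.3 MHz.
61.15 MHz mod fs = 7.75 MHz.
7.75 MHz ≤ fs/2 = 8.9 MHz, appears at 7.75 MHz.
45.65 MHz mod fs = 10.05 MHz.
10.05 MHz > fs/2 = 8.9 MHz, folds to fs − 10.05 MHz = 7.75 MHz.
45.65 MHz and 61.15 MHz both map to 7.75 MHz.

7.75 MHz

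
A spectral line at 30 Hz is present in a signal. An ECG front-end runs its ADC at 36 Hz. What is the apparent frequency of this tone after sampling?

6 Hz

30 Hz > fs/2 = 18 Hz, folds to fs − 30 Hz = 6 Hz.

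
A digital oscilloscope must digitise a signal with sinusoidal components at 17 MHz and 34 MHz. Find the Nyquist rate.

68 MHz

Highest-frequency component: 34 MHz.
Nyquist rate = 2 × 34 MHz = 68 MHz.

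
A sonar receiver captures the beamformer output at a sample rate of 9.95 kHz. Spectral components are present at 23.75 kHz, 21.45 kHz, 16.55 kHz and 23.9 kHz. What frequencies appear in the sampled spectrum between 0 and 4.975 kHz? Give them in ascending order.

1.55 kHz, 3.35 kHz, 3.85 kHz, 4 kHz

fs/2 = 4.975 kHz.
23.75 kHz mod fs = 3.85 kHz.
3.85 kHz ≤ fs/2 = 4.975 kHz, appears at 3.85 kHz.
21.45 kHz mod fs = 1.55 kHz.
1.55 kHz ≤ fs/2 = 4.975 kHz, appears at 1.55 kHz.
16.55 kHz mod fs = 6.6 kHz.
6.6 kHz > fs/2 = 4.975 kHz, folds to fs − 6.6 kHz = 3.35 kHz.
23.9 kHz mod fs = 4 kHz.
4 kHz ≤ fs/2 = 4.975 kHz, appears at 4 kHz.
Distinct values: {1.55 kHz, 3.35 kHz, 3.85 kHz, 4 kHz}.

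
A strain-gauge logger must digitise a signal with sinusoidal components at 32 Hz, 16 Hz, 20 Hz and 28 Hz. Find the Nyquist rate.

64 Hz

Highest-frequency component: 32 Hz.
Nyquist rate = 2 × 32 Hz = 64 Hz.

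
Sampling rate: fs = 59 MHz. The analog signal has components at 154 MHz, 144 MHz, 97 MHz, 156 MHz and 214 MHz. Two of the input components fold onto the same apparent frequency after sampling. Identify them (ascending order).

97 MHz, 156 MHz

fs/2 = 29.5 MHz.
154 MHz mod fs = 36 MHz.
36 MHz > fs/2 = 29.5 MHz, folds to fs − 36 MHz = 23 MHz.
144 MHz mod fs = 26 MHz.
26 MHz ≤ fs/2 = 29.5 MHz, appears at 26 MHz.
97 MHz mod fs = 38 MHz.
38 MHz > fs/2 = 29.5 MHz, folds to fs − 38 MHz = 21 MHz.
156 MHz mod fs = 38 MHz.
38 MHz > fs/2 = 29.5 MHz, folds to fs − 38 MHz = 21 MHz.
214 MHz mod fs = 37 MHz.
37 MHz > fs/2 = 29.5 MHz, folds to fs − 37 MHz = 22 MHz.
97 MHz and 156 MHz both map to 21 MHz.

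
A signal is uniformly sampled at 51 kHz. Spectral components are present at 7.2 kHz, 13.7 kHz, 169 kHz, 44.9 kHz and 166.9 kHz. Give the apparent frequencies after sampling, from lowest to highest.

6.1 kHz, 7.2 kHz, 13.7 kHz, 13.9 kHz, 16 kHz

fs/2 = 25.5 kHz.
7.2 kHz ≤ fs/2 = 25.5 kHz, passes unchanged.
13.7 kHz ≤ fs/2 = 25.5 kHz, passes unchanged.
169 kHz mod fs = 16 kHz.
16 kHz ≤ fs/2 = 25.5 kHz, appears at 16 kHz.
44.9 kHz > fs/2 = 25.5 kHz, folds to fs − 44.9 kHz = 6.1 kHz.
166.9 kHz mod fs = 13.9 kHz.
13.9 kHz ≤ fs/2 = 25.5 kHz, appears at 13.9 kHz.
Distinct values: {6.1 kHz, 7.2 kHz, 13.7 kHz, 13.9 kHz, 16 kHz}.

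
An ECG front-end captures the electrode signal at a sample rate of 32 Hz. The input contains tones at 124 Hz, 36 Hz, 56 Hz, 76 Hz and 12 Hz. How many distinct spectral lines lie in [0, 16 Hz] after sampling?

3

fs/2 = 16 Hz.
124 Hz mod fs = 28 Hz.
28 Hz > fs/2 = 16 Hz, folds to fs − 28 Hz = 4 Hz.
36 Hz mod fs = 4 Hz.
4 Hz ≤ fs/2 = 16 Hz, appears at 4 Hz.
56 Hz mod fs = 24 Hz.
24 Hz > fs/2 = 16 Hz, folds to fs − 24 Hz = 8 Hz.
76 Hz mod fs = 12 Hz.
12 Hz ≤ fs/2 = 16 Hz, appears at 12 Hz.
12 Hz ≤ fs/2 = 16 Hz, passes unchanged.
Distinct values: {4 Hz, 8 Hz, 12 Hz} → 3.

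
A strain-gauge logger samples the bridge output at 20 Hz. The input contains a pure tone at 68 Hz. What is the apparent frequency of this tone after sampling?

68 Hz mod fs = 8 Hz.
8 Hz ≤ fs/2 = 10 Hz, appears at 8 Hz.

8 Hz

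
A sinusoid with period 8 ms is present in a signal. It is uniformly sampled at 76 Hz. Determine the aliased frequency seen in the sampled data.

27 Hz

T = 8 ms → f = 1/T = 125 Hz.
125 Hz mod fs = 49 Hz.
49 Hz > fs/2 = 38 Hz, folds to fs − 49 Hz = 27 Hz.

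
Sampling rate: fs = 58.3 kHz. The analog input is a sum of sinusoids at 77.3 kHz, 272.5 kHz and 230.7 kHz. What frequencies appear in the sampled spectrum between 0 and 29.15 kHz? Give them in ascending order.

2.5 kHz, 19 kHz

fs/2 = 29.15 kHz.
77.3 kHz mod fs = 19 kHz.
19 kHz ≤ fs/2 = 29.15 kHz, appears at 19 kHz.
272.5 kHz mod fs = 39.3 kHz.
39.3 kHz > fs/2 = 29.15 kHz, folds to fs − 39.3 kHz = 19 kHz.
230.7 kHz mod fs = 55.8 kHz.
55.8 kHz > fs/2 = 29.15 kHz, folds to fs − 55.8 kHz = 2.5 kHz.
Distinct values: {2.5 kHz, 19 kHz}.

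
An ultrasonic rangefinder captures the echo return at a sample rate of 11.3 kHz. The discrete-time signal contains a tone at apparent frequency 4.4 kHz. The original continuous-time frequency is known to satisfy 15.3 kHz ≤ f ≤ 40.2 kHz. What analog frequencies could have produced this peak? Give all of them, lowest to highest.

15.7 kHz, 18.2 kHz, 27 kHz, 29.5 kHz, 38.3 kHz

Frequencies that alias to 4.4 kHz are k·fs ± 4.4 kHz for integer k ≥ 0.
k=0: 4.4 kHz.
k=1: 6.9 kHz, 15.7 kHz.
k=2: 18.2 kHz, 27 kHz.
k=3: 29.5 kHz, 38.3 kHz.
k=4: 40.8 kHz, 49.6 kHz.
Within [15.3 kHz, 40.2 kHz]: 15.7 kHz, 18.2 kHz, 27 kHz, 29.5 kHz, 38.3 kHz.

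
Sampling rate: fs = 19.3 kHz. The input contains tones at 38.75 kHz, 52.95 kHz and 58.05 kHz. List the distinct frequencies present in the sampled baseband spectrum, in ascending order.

0.15 kHz, 4.95 kHz

fs/2 = 9.65 kHz.
38.75 kHz mod fs = 0.15 kHz.
0.15 kHz ≤ fs/2 = 9.65 kHz, appears at 0.15 kHz.
52.95 kHz mod fs = 14.35 kHz.
14.35 kHz > fs/2 = 9.65 kHz, folds to fs − 14.35 kHz = 4.95 kHz.
58.05 kHz mod fs = 0.15 kHz.
0.15 kHz ≤ fs/2 = 9.65 kHz, appears at 0.15 kHz.
Distinct values: {0.15 kHz, 4.95 kHz}.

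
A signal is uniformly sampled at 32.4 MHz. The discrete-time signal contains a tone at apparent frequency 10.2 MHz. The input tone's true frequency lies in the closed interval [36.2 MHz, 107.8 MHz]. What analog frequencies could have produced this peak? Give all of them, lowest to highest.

42.6 MHz, 54.6 MHz, 75 MHz, 87 MHz, 107.4 MHz

Frequencies that alias to 10.2 MHz are k·fs ± 10.2 MHz for integer k ≥ 0.
k=0: 10.2 MHz.
k=1: 22.2 MHz, 42.6 MHz.
k=2: 54.6 MHz, 75 MHz.
k=3: 87 MHz, 107.4 MHz.
k=4: 119.4 MHz, 139.8 MHz.
Within [36.2 MHz, 107.8 MHz]: 42.6 MHz, 54.6 MHz, 75 MHz, 87 MHz, 107.4 MHz.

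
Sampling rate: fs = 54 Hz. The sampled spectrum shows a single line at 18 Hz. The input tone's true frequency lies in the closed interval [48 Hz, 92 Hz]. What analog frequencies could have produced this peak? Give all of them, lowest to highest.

72 Hz, 90 Hz

Frequencies that alias to 18 Hz are k·fs ± 18 Hz for integer k ≥ 0.
k=0: 18 Hz.
k=1: 36 Hz, 72 Hz.
k=2: 90 Hz, 126 Hz.
k=3: 144 Hz, 180 Hz.
Within [48 Hz, 92 Hz]: 72 Hz, 90 Hz.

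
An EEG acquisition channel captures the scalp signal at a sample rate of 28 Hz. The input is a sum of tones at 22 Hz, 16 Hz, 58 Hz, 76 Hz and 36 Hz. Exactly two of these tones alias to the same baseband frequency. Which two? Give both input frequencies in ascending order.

fs/2 = 14 Hz.
22 Hz > fs/2 = 14 Hz, folds to fs − 22 Hz = 6 Hz.
16 Hz > fs/2 = 14 Hz, folds to fs − 16 Hz = 12 Hz.
58 Hz mod fs = 2 Hz.
2 Hz ≤ fs/2 = 14 Hz, appears at 2 Hz.
76 Hz mod fs = 20 Hz.
20 Hz > fs/2 = 14 Hz, folds to fs − 20 Hz = 8 Hz.
36 Hz mod fs = 8 Hz.
8 Hz ≤ fs/2 = 14 Hz, appears at 8 Hz.
36 Hz and 76 Hz both map to 8 Hz.

36 Hz, 76 Hz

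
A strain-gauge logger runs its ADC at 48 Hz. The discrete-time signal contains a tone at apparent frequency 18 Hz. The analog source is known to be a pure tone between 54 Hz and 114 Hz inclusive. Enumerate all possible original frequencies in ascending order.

Frequencies that alias to 18 Hz are k·fs ± 18 Hz for integer k ≥ 0.
k=0: 18 Hz.
k=1: 30 Hz, 66 Hz.
k=2: 78 Hz, 114 Hz.
k=3: 126 Hz, 162 Hz.
Within [54 Hz, 114 Hz]: 66 Hz, 78 Hz, 114 Hz.

66 Hz, 78 Hz, 114 Hz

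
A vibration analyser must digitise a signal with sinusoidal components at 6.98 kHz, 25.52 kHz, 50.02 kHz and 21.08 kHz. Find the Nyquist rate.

Highest-frequency component: 50.02 kHz.
Nyquist rate = 2 × 50.02 kHz = 100.04 kHz.

100.04 kHz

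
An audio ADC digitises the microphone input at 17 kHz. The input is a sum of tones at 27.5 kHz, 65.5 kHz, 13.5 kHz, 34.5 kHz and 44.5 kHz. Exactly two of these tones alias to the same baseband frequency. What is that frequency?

6.5 kHz

fs/2 = 8.5 kHz.
27.5 kHz mod fs = 10.5 kHz.
10.5 kHz > fs/2 = 8.5 kHz, folds to fs − 10.5 kHz = 6.5 kHz.
65.5 kHz mod fs = 14.5 kHz.
14.5 kHz > fs/2 = 8.5 kHz, folds to fs − 14.5 kHz = 2.5 kHz.
13.5 kHz > fs/2 = 8.5 kHz, folds to fs − 13.5 kHz = 3.5 kHz.
34.5 kHz mod fs = 0.5 kHz.
0.5 kHz ≤ fs/2 = 8.5 kHz, appears at 0.5 kHz.
44.5 kHz mod fs = 10.5 kHz.
10.5 kHz > fs/2 = 8.5 kHz, folds to fs − 10.5 kHz = 6.5 kHz.
27.5 kHz and 44.5 kHz both map to 6.5 kHz.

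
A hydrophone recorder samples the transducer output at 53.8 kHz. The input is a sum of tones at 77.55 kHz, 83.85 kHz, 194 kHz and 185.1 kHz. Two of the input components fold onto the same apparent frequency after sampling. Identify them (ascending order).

fs/2 = 26.9 kHz.
77.55 kHz mod fs = 23.75 kHz.
23.75 kHz ≤ fs/2 = 26.9 kHz, appears at 23.75 kHz.
83.85 kHz mod fs = 30.05 kHz.
30.05 kHz > fs/2 = 26.9 kHz, folds to fs − 30.05 kHz = 23.75 kHz.
194 kHz mod fs = 32.6 kHz.
32.6 kHz > fs/2 = 26.9 kHz, folds to fs − 32.6 kHz = 21.2 kHz.
185.1 kHz mod fs = 23.7 kHz.
23.7 kHz ≤ fs/2 = 26.9 kHz, appears at 23.7 kHz.
77.55 kHz and 83.85 kHz both map to 23.75 kHz.

77.55 kHz, 83.85 kHz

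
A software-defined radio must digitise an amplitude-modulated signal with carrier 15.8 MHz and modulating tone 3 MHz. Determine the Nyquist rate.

37.6 MHz

AM sidebands sit at fc ± fm = 12.8 MHz and 18.8 MHz.
Highest-frequency component: 18.8 MHz.
Nyquist rate = 2 × 18.8 MHz = 37.6 MHz.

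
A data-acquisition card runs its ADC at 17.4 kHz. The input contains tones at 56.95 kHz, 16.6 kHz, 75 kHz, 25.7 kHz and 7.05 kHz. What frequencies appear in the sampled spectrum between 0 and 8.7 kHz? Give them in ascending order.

0.8 kHz, 4.75 kHz, 5.4 kHz, 7.05 kHz, 8.3 kHz

fs/2 = 8.7 kHz.
56.95 kHz mod fs = 4.75 kHz.
4.75 kHz ≤ fs/2 = 8.7 kHz, appears at 4.75 kHz.
16.6 kHz > fs/2 = 8.7 kHz, folds to fs − 16.6 kHz = 0.8 kHz.
75 kHz mod fs = 5.4 kHz.
5.4 kHz ≤ fs/2 = 8.7 kHz, appears at 5.4 kHz.
25.7 kHz mod fs = 8.3 kHz.
8.3 kHz ≤ fs/2 = 8.7 kHz, appears at 8.3 kHz.
7.05 kHz ≤ fs/2 = 8.7 kHz, passes unchanged.
Distinct values: {0.8 kHz, 4.75 kHz, 5.4 kHz, 7.05 kHz, 8.3 kHz}.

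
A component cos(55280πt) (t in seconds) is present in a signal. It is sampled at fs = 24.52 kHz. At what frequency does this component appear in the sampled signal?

ω = 55280π rad/s → f = ω/(2π) = 27640 Hz = 27.64 kHz.
27.64 kHz mod fs = 3.12 kHz.
3.12 kHz ≤ fs/2 = 12.26 kHz, appears at 3.12 kHz.

3.12 kHz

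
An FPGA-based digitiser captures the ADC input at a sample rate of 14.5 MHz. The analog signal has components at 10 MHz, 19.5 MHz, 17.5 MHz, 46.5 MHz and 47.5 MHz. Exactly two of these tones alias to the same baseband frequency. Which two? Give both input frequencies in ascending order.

fs/2 = 7.25 MHz.
10 MHz > fs/2 = 7.25 MHz, folds to fs − 10 MHz = 4.5 MHz.
19.5 MHz mod fs = 5 MHz.
5 MHz ≤ fs/2 = 7.25 MHz, appears at 5 MHz.
17.5 MHz mod fs = 3 MHz.
3 MHz ≤ fs/2 = 7.25 MHz, appears at 3 MHz.
46.5 MHz mod fs = 3 MHz.
3 MHz ≤ fs/2 = 7.25 MHz, appears at 3 MHz.
47.5 MHz mod fs = 4 MHz.
4 MHz ≤ fs/2 = 7.25 MHz, appears at 4 MHz.
17.5 MHz and 46.5 MHz both map to 3 MHz.

17.5 MHz, 46.5 MHz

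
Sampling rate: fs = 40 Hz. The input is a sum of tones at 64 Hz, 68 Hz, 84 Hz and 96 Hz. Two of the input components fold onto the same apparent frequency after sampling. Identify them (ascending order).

64 Hz, 96 Hz

fs/2 = 20 Hz.
64 Hz mod fs = 24 Hz.
24 Hz > fs/2 = 20 Hz, folds to fs − 24 Hz = 16 Hz.
68 Hz mod fs = 28 Hz.
28 Hz > fs/2 = 20 Hz, folds to fs − 28 Hz = 12 Hz.
84 Hz mod fs = 4 Hz.
4 Hz ≤ fs/2 = 20 Hz, appears at 4 Hz.
96 Hz mod fs = 16 Hz.
16 Hz ≤ fs/2 = 20 Hz, appears at 16 Hz.
64 Hz and 96 Hz both map to 16 Hz.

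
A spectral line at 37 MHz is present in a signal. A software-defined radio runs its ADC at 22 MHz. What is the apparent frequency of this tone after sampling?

7 MHz

37 MHz mod fs = 15 MHz.
15 MHz > fs/2 = 11 MHz, folds to fs − 15 MHz = 7 MHz.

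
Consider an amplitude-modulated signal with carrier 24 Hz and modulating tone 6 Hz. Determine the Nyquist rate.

AM sidebands sit at fc ± fm = 18 Hz and 30 Hz.
Highest-frequency component: 30 Hz.
Nyquist rate = 2 × 30 Hz = 60 Hz.

60 Hz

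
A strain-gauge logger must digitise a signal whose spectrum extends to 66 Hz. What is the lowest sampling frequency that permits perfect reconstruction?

132 Hz

Nyquist rate = 2 × 66 Hz = 132 Hz.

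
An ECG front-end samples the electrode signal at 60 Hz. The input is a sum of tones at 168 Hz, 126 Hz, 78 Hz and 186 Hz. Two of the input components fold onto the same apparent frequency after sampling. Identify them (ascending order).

126 Hz, 186 Hz

fs/2 = 30 Hz.
168 Hz mod fs = 48 Hz.
48 Hz > fs/2 = 30 Hz, folds to fs − 48 Hz = 12 Hz.
126 Hz mod fs = 6 Hz.
6 Hz ≤ fs/2 = 30 Hz, appears at 6 Hz.
78 Hz mod fs = 18 Hz.
18 Hz ≤ fs/2 = 30 Hz, appears at 18 Hz.
186 Hz mod fs = 6 Hz.
6 Hz ≤ fs/2 = 30 Hz, appears at 6 Hz.
126 Hz and 186 Hz both map to 6 Hz.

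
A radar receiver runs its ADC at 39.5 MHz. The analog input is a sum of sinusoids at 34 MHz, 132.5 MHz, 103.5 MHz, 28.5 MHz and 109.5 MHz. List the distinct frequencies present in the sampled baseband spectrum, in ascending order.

fs/2 = 19.75 MHz.
34 MHz > fs/2 = 19.75 MHz, folds to fs − 34 MHz = 5.5 MHz.
132.5 MHz mod fs = 14 MHz.
14 MHz ≤ fs/2 = 19.75 MHz, appears at 14 MHz.
103.5 MHz mod fs = 24.5 MHz.
24.5 MHz > fs/2 = 19.75 MHz, folds to fs − 24.5 MHz = 15 MHz.
28.5 MHz > fs/2 = 19.75 MHz, folds to fs − 28.5 MHz = 11 MHz.
109.5 MHz mod fs = 30.5 MHz.
30.5 MHz > fs/2 = 19.75 MHz, folds to fs − 30.5 MHz = 9 MHz.
Distinct values: {5.5 MHz, 9 MHz, 11 MHz, 14 MHz, 15 MHz}.

5.5 MHz, 9 MHz, 11 MHz, 14 MHz, 15 MHz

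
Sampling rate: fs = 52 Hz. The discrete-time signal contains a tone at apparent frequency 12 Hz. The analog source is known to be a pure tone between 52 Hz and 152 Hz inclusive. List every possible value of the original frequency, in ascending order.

Frequencies that alias to 12 Hz are k·fs ± 12 Hz for integer k ≥ 0.
k=0: 12 Hz.
k=1: 40 Hz, 64 Hz.
k=2: 92 Hz, 116 Hz.
k=3: 144 Hz, 168 Hz.
k=4: 196 Hz, 220 Hz.
Within [52 Hz, 152 Hz]: 64 Hz, 92 Hz, 116 Hz, 144 Hz.

64 Hz, 92 Hz, 116 Hz, 144 Hz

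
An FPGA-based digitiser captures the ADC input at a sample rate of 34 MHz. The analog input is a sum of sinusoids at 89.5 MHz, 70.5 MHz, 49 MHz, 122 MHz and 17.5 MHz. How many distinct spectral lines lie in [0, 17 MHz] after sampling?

fs/2 = 17 MHz.
89.5 MHz mod fs = 21.5 MHz.
21.5 MHz > fs/2 = 17 MHz, folds to fs − 21.5 MHz = 12.5 MHz.
70.5 MHz mod fs = 2.5 MHz.
2.5 MHz ≤ fs/2 = 17 MHz, appears at 2.5 MHz.
49 MHz mod fs = 15 MHz.
15 MHz ≤ fs/2 = 17 MHz, appears at 15 MHz.
122 MHz mod fs = 20 MHz.
20 MHz > fs/2 = 17 MHz, folds to fs − 20 MHz = 14 MHz.
17.5 MHz > fs/2 = 17 MHz, folds to fs − 17.5 MHz = 16.5 MHz.
Distinct values: {2.5 MHz, 12.5 MHz, 14 MHz, 15 MHz, 16.5 MHz} → 5.

5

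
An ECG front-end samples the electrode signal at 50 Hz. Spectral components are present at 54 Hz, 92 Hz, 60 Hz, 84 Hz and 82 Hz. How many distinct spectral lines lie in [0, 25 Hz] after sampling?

5

fs/2 = 25 Hz.
54 Hz mod fs = 4 Hz.
4 Hz ≤ fs/2 = 25 Hz, appears at 4 Hz.
92 Hz mod fs = 42 Hz.
42 Hz > fs/2 = 25 Hz, folds to fs − 42 Hz = 8 Hz.
60 Hz mod fs = 10 Hz.
10 Hz ≤ fs/2 = 25 Hz, appears at 10 Hz.
84 Hz mod fs = 34 Hz.
34 Hz > fs/2 = 25 Hz, folds to fs − 34 Hz = 16 Hz.
82 Hz mod fs = 32 Hz.
32 Hz > fs/2 = 25 Hz, folds to fs − 32 Hz = 18 Hz.
Distinct values: {4 Hz, 8 Hz, 10 Hz, 16 Hz, 18 Hz} → 5.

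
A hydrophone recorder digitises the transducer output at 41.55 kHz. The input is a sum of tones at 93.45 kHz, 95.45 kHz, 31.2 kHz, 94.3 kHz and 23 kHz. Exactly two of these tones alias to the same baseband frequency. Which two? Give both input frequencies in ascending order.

31.2 kHz, 93.45 kHz

fs/2 = 20.775 kHz.
93.45 kHz mod fs = 10.35 kHz.
10.35 kHz ≤ fs/2 = 20.775 kHz, appears at 10.35 kHz.
95.45 kHz mod fs = 12.35 kHz.
12.35 kHz ≤ fs/2 = 20.775 kHz, appears at 12.35 kHz.
31.2 kHz > fs/2 = 20.775 kHz, folds to fs − 31.2 kHz = 10.35 kHz.
94.3 kHz mod fs = 11.2 kHz.
11.2 kHz ≤ fs/2 = 20.775 kHz, appears at 11.2 kHz.
23 kHz > fs/2 = 20.775 kHz, folds to fs − 23 kHz = 18.55 kHz.
31.2 kHz and 93.45 kHz both map to 10.35 kHz.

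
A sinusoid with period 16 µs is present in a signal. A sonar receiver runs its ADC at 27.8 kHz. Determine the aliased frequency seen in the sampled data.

T = 16 µs → f = 1/T = 62.5 kHz.
62.5 kHz mod fs = 6.9 kHz.
6.9 kHz ≤ fs/2 = 13.9 kHz, appears at 6.9 kHz.

6.9 kHz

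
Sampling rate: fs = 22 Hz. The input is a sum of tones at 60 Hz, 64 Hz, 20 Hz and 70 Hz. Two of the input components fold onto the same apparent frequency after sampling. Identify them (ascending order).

fs/2 = 11 Hz.
60 Hz mod fs = 16 Hz.
16 Hz > fs/2 = 11 Hz, folds to fs − 16 Hz = 6 Hz.
64 Hz mod fs = 20 Hz.
20 Hz > fs/2 = 11 Hz, folds to fs − 20 Hz = 2 Hz.
20 Hz > fs/2 = 11 Hz, folds to fs − 20 Hz = 2 Hz.
70 Hz mod fs = 4 Hz.
4 Hz ≤ fs/2 = 11 Hz, appears at 4 Hz.
20 Hz and 64 Hz both map to 2 Hz.

20 Hz, 64 Hz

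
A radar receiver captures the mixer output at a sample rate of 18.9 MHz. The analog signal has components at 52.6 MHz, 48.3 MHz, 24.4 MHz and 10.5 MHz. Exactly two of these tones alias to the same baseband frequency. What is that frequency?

8.4 MHz

fs/2 = 9.45 MHz.
52.6 MHz mod fs = 14.8 MHz.
14.8 MHz > fs/2 = 9.45 MHz, folds to fs − 14.8 MHz = 4.1 MHz.
48.3 MHz mod fs = 10.5 MHz.
10.5 MHz > fs/2 = 9.45 MHz, folds to fs − 10.5 MHz = 8.4 MHz.
24.4 MHz mod fs = 5.5 MHz.
5.5 MHz ≤ fs/2 = 9.45 MHz, appears at 5.5 MHz.
10.5 MHz > fs/2 = 9.45 MHz, folds to fs − 10.5 MHz = 8.4 MHz.
10.5 MHz and 48.3 MHz both map to 8.4 MHz.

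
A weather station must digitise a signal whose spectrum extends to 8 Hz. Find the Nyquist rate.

16 Hz

Nyquist rate = 2 × 8 Hz = 16 Hz.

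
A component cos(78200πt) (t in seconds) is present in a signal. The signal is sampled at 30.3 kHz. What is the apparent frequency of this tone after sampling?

ω = 78200π rad/s → f = ω/(2π) = 39100 Hz = 39.1 kHz.
39.1 kHz mod fs = 8.8 kHz.
8.8 kHz ≤ fs/2 = 15.15 kHz, appears at 8.8 kHz.

8.8 kHz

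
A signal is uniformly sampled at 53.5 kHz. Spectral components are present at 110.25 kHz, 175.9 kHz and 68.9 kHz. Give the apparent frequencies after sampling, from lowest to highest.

3.25 kHz, 15.4 kHz

fs/2 = 26.75 kHz.
110.25 kHz mod fs = 3.25 kHz.
3.25 kHz ≤ fs/2 = 26.75 kHz, appears at 3.25 kHz.
175.9 kHz mod fs = 15.4 kHz.
15.4 kHz ≤ fs/2 = 26.75 kHz, appears at 15.4 kHz.
68.9 kHz mod fs = 15.4 kHz.
15.4 kHz ≤ fs/2 = 26.75 kHz, appears at 15.4 kHz.
Distinct values: {3.25 kHz, 15.4 kHz}.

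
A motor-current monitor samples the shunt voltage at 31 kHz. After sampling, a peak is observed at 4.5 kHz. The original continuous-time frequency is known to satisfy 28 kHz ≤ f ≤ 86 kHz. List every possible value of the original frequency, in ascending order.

35.5 kHz, 57.5 kHz, 66.5 kHz

Frequencies that alias to 4.5 kHz are k·fs ± 4.5 kHz for integer k ≥ 0.
k=0: 4.5 kHz.
k=1: 26.5 kHz, 35.5 kHz.
k=2: 57.5 kHz, 66.5 kHz.
k=3: 88.5 kHz, 97.5 kHz.
Within [28 kHz, 86 kHz]: 35.5 kHz, 57.5 kHz, 66.5 kHz.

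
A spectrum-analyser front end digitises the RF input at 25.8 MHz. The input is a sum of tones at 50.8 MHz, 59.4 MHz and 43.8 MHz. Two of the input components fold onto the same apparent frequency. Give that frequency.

7.8 MHz

fs/2 = 12.9 MHz.
50.8 MHz mod fs = 25 MHz.
25 MHz > fs/2 = 12.9 MHz, folds to fs − 25 MHz = 0.8 MHz.
59.4 MHz mod fs = 7.8 MHz.
7.8 MHz ≤ fs/2 = 12.9 MHz, appears at 7.8 MHz.
43.8 MHz mod fs = 18 MHz.
18 MHz > fs/2 = 12.9 MHz, folds to fs − 18 MHz = 7.8 MHz.
43.8 MHz and 59.4 MHz both map to 7.8 MHz.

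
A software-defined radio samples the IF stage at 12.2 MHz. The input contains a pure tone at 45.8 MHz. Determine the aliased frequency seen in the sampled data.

3 MHz

45.8 MHz mod fs = 9.2 MHz.
9.2 MHz > fs/2 = 6.1 MHz, folds to fs − 9.2 MHz = 3 MHz.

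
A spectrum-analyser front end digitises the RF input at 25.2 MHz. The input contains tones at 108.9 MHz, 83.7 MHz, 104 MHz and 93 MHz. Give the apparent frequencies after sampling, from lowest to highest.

fs/2 = 12.6 MHz.
108.9 MHz mod fs = 8.1 MHz.
8.1 MHz ≤ fs/2 = 12.6 MHz, appears at 8.1 MHz.
83.7 MHz mod fs = 8.1 MHz.
8.1 MHz ≤ fs/2 = 12.6 MHz, appears at 8.1 MHz.
104 MHz mod fs = 3.2 MHz.
3.2 MHz ≤ fs/2 = 12.6 MHz, appears at 3.2 MHz.
93 MHz mod fs = 17.4 MHz.
17.4 MHz > fs/2 = 12.6 MHz, folds to fs − 17.4 MHz = 7.8 MHz.
Distinct values: {3.2 MHz, 7.8 MHz, 8.1 MHz}.

3.2 MHz, 7.8 MHz, 8.1 MHz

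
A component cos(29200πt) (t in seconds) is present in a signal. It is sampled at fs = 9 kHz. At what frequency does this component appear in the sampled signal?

3.4 kHz

ω = 29200π rad/s → f = ω/(2π) = 14600 Hz = 14.6 kHz.
14.6 kHz mod fs = 5.6 kHz.
5.6 kHz > fs/2 = 4.5 kHz, folds to fs − 5.6 kHz = 3.4 kHz.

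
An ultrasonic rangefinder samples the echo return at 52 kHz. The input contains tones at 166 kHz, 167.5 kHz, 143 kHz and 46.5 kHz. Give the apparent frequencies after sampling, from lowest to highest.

5.5 kHz, 10 kHz, 11.5 kHz, 13 kHz

fs/2 = 26 kHz.
166 kHz mod fs = 10 kHz.
10 kHz ≤ fs/2 = 26 kHz, appears at 10 kHz.
167.5 kHz mod fs = 11.5 kHz.
11.5 kHz ≤ fs/2 = 26 kHz, appears at 11.5 kHz.
143 kHz mod fs = 39 kHz.
39 kHz > fs/2 = 26 kHz, folds to fs − 39 kHz = 13 kHz.
46.5 kHz > fs/2 = 26 kHz, folds to fs − 46.5 kHz = 5.5 kHz.
Distinct values: {5.5 kHz, 10 kHz, 11.5 kHz, 13 kHz}.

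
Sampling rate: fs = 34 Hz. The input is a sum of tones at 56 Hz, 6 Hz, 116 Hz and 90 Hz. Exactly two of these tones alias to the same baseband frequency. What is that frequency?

fs/2 = 17 Hz.
56 Hz mod fs = 22 Hz.
22 Hz > fs/2 = 17 Hz, folds to fs − 22 Hz = 12 Hz.
6 Hz ≤ fs/2 = 17 Hz, passes unchanged.
116 Hz mod fs = 14 Hz.
14 Hz ≤ fs/2 = 17 Hz, appears at 14 Hz.
90 Hz mod fs = 22 Hz.
22 Hz > fs/2 = 17 Hz, folds to fs − 22 Hz = 12 Hz.
56 Hz and 90 Hz both map to 12 Hz.

12 Hz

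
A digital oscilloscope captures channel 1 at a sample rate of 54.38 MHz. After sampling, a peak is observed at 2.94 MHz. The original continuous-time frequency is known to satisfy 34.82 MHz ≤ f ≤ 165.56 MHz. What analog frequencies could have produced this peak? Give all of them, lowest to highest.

51.44 MHz, 57.32 MHz, 105.82 MHz, 111.7 MHz, 160.2 MHz

Frequencies that alias to 2.94 MHz are k·fs ± 2.94 MHz for integer k ≥ 0.
k=0: 2.94 MHz.
k=1: 51.44 MHz, 57.32 MHz.
k=2: 105.82 MHz, 111.7 MHz.
k=3: 160.2 MHz, 166.08 MHz.
k=4: 214.58 MHz, 220.46 MHz.
Within [34.82 MHz, 165.56 MHz]: 51.44 MHz, 57.32 MHz, 105.82 MHz, 111.7 MHz, 160.2 MHz.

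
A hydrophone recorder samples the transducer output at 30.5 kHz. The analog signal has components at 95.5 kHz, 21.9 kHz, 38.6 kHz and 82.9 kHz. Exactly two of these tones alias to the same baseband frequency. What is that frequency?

8.6 kHz

fs/2 = 15.25 kHz.
95.5 kHz mod fs = 4 kHz.
4 kHz ≤ fs/2 = 15.25 kHz, appears at 4 kHz.
21.9 kHz > fs/2 = 15.25 kHz, folds to fs − 21.9 kHz = 8.6 kHz.
38.6 kHz mod fs = 8.1 kHz.
8.1 kHz ≤ fs/2 = 15.25 kHz, appears at 8.1 kHz.
82.9 kHz mod fs = 21.9 kHz.
21.9 kHz > fs/2 = 15.25 kHz, folds to fs − 21.9 kHz = 8.6 kHz.
21.9 kHz and 82.9 kHz both map to 8.6 kHz.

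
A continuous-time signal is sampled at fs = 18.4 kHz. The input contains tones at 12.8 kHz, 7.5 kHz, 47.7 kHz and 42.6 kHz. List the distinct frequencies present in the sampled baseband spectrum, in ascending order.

5.6 kHz, 5.8 kHz, 7.5 kHz

fs/2 = 9.2 kHz.
12.8 kHz > fs/2 = 9.2 kHz, folds to fs − 12.8 kHz = 5.6 kHz.
7.5 kHz ≤ fs/2 = 9.2 kHz, passes unchanged.
47.7 kHz mod fs = 10.9 kHz.
10.9 kHz > fs/2 = 9.2 kHz, folds to fs − 10.9 kHz = 7.5 kHz.
42.6 kHz mod fs = 5.8 kHz.
5.8 kHz ≤ fs/2 = 9.2 kHz, appears at 5.8 kHz.
Distinct values: {5.6 kHz, 5.8 kHz, 7.5 kHz}.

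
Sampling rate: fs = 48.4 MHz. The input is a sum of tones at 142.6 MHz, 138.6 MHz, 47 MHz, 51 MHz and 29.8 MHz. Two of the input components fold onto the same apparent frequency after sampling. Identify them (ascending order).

fs/2 = 24.2 MHz.
142.6 MHz mod fs = 45.8 MHz.
45.8 MHz > fs/2 = 24.2 MHz, folds to fs − 45.8 MHz = 2.6 MHz.
138.6 MHz mod fs = 41.8 MHz.
41.8 MHz > fs/2 = 24.2 MHz, folds to fs − 41.8 MHz = 6.6 MHz.
47 MHz > fs/2 = 24.2 MHz, folds to fs − 47 MHz = 1.4 MHz.
51 MHz mod fs = 2.6 MHz.
2.6 MHz ≤ fs/2 = 24.2 MHz, appears at 2.6 MHz.
29.8 MHz > fs/2 = 24.2 MHz, folds to fs − 29.8 MHz = 18.6 MHz.
51 MHz and 142.6 MHz both map to 2.6 MHz.

51 MHz, 142.6 MHz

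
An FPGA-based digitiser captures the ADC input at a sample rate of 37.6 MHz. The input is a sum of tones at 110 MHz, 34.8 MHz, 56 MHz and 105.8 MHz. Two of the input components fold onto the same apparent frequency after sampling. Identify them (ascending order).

34.8 MHz, 110 MHz

fs/2 = 18.8 MHz.
110 MHz mod fs = 34.8 MHz.
34.8 MHz > fs/2 = 18.8 MHz, folds to fs − 34.8 MHz = 2.8 MHz.
34.8 MHz > fs/2 = 18.8 MHz, folds to fs − 34.8 MHz = 2.8 MHz.
56 MHz mod fs = 18.4 MHz.
18.4 MHz ≤ fs/2 = 18.8 MHz, appears at 18.4 MHz.
105.8 MHz mod fs = 30.6 MHz.
30.6 MHz > fs/2 = 18.8 MHz, folds to fs − 30.6 MHz = 7 MHz.
34.8 MHz and 110 MHz both map to 2.8 MHz.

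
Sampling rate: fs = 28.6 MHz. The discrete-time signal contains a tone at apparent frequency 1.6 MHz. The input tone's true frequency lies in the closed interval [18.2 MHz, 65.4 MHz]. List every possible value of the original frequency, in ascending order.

Frequencies that alias to 1.6 MHz are k·fs ± 1.6 MHz for integer k ≥ 0.
k=0: 1.6 MHz.
k=1: 27 MHz, 30.2 MHz.
k=2: 55.6 MHz, 58.8 MHz.
k=3: 84.2 MHz, 87.4 MHz.
Within [18.2 MHz, 65.4 MHz]: 27 MHz, 30.2 MHz, 55.6 MHz, 58.8 MHz.

27 MHz, 30.2 MHz, 55.6 MHz, 58.8 MHz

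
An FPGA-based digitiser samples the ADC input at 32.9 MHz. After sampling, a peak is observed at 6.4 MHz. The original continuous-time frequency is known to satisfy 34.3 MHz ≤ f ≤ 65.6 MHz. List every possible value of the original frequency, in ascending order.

Frequencies that alias to 6.4 MHz are k·fs ± 6.4 MHz for integer k ≥ 0.
k=0: 6.4 MHz.
k=1: 26.5 MHz, 39.3 MHz.
k=2: 59.4 MHz, 72.2 MHz.
k=3: 92.3 MHz, 105.1 MHz.
Within [34.3 MHz, 65.6 MHz]: 39.3 MHz, 59.4 MHz.

39.3 MHz, 59.4 MHz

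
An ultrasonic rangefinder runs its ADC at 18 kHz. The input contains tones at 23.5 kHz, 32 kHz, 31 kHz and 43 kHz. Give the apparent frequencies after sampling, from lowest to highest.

4 kHz, 5 kHz, 5.5 kHz, 7 kHz

fs/2 = 9 kHz.
23.5 kHz mod fs = 5.5 kHz.
5.5 kHz ≤ fs/2 = 9 kHz, appears at 5.5 kHz.
32 kHz mod fs = 14 kHz.
14 kHz > fs/2 = 9 kHz, folds to fs − 14 kHz = 4 kHz.
31 kHz mod fs = 13 kHz.
13 kHz > fs/2 = 9 kHz, folds to fs − 13 kHz = 5 kHz.
43 kHz mod fs = 7 kHz.
7 kHz ≤ fs/2 = 9 kHz, appears at 7 kHz.
Distinct values: {4 kHz, 5 kHz, 5.5 kHz, 7 kHz}.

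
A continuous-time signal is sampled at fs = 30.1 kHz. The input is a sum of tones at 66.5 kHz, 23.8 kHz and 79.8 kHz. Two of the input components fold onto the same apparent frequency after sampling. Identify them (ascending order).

23.8 kHz, 66.5 kHz

fs/2 = 15.05 kHz.
66.5 kHz mod fs = 6.3 kHz.
6.3 kHz ≤ fs/2 = 15.05 kHz, appears at 6.3 kHz.
23.8 kHz > fs/2 = 15.05 kHz, folds to fs − 23.8 kHz = 6.3 kHz.
79.8 kHz mod fs = 19.6 kHz.
19.6 kHz > fs/2 = 15.05 kHz, folds to fs − 19.6 kHz = 10.5 kHz.
23.8 kHz and 66.5 kHz both map to 6.3 kHz.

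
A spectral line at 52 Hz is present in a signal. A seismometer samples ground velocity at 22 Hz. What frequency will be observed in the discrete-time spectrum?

8 Hz

52 Hz mod fs = 8 Hz.
8 Hz ≤ fs/2 = 11 Hz, appears at 8 Hz.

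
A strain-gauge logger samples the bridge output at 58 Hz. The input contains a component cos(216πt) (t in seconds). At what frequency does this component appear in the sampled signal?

8 Hz

ω = 216π rad/s → f = ω/(2π) = 108 Hz.
108 Hz mod fs = 50 Hz.
50 Hz > fs/2 = 29 Hz, folds to fs − 50 Hz = 8 Hz.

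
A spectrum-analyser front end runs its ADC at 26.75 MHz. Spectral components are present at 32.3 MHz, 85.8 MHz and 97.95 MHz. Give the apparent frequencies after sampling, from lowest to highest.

fs/2 = 13.375 MHz.
32.3 MHz mod fs = 5.55 MHz.
5.55 MHz ≤ fs/2 = 13.375 MHz, appears at 5.55 MHz.
85.8 MHz mod fs = 5.55 MHz.
5.55 MHz ≤ fs/2 = 13.375 MHz, appears at 5.55 MHz.
97.95 MHz mod fs = 17.7 MHz.
17.7 MHz > fs/2 = 13.375 MHz, folds to fs − 17.7 MHz = 9.05 MHz.
Distinct values: {5.55 MHz, 9.05 MHz}.

5.55 MHz, 9.05 MHz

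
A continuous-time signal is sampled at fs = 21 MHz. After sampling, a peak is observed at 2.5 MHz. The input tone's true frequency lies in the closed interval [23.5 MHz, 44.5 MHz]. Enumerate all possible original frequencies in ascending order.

Frequencies that alias to 2.5 MHz are k·fs ± 2.5 MHz for integer k ≥ 0.
k=0: 2.5 MHz.
k=1: 18.5 MHz, 23.5 MHz.
k=2: 39.5 MHz, 44.5 MHz.
k=3: 60.5 MHz, 65.5 MHz.
Within [23.5 MHz, 44.5 MHz]: 23.5 MHz, 39.5 MHz, 44.5 MHz.

23.5 MHz, 39.5 MHz, 44.5 MHz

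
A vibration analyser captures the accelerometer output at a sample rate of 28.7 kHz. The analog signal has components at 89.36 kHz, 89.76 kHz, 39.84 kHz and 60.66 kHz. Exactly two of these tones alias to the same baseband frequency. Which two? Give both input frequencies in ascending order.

fs/2 = 14.35 kHz.
89.36 kHz mod fs = 3.26 kHz.
3.26 kHz ≤ fs/2 = 14.35 kHz, appears at 3.26 kHz.
89.76 kHz mod fs = 3.66 kHz.
3.66 kHz ≤ fs/2 = 14.35 kHz, appears at 3.66 kHz.
39.84 kHz mod fs = 11.14 kHz.
11.14 kHz ≤ fs/2 = 14.35 kHz, appears at 11.14 kHz.
60.66 kHz mod fs = 3.26 kHz.
3.26 kHz ≤ fs/2 = 14.35 kHz, appears at 3.26 kHz.
60.66 kHz and 89.36 kHz both map to 3.26 kHz.

60.66 kHz, 89.36 kHz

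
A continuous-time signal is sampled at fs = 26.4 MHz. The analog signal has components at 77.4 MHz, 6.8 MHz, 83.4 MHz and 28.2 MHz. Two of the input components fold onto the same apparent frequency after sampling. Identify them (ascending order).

fs/2 = 13.2 MHz.
77.4 MHz mod fs = 24.6 MHz.
24.6 MHz > fs/2 = 13.2 MHz, folds to fs − 24.6 MHz = 1.8 MHz.
6.8 MHz ≤ fs/2 = 13.2 MHz, passes unchanged.
83.4 MHz mod fs = 4.2 MHz.
4.2 MHz ≤ fs/2 = 13.2 MHz, appears at 4.2 MHz.
28.2 MHz mod fs = 1.8 MHz.
1.8 MHz ≤ fs/2 = 13.2 MHz, appears at 1.8 MHz.
28.2 MHz and 77.4 MHz both map to 1.8 MHz.

28.2 MHz, 77.4 MHz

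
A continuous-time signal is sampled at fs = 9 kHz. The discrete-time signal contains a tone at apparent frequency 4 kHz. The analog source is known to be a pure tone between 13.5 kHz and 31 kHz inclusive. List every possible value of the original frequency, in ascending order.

14 kHz, 22 kHz, 23 kHz, 31 kHz

Frequencies that alias to 4 kHz are k·fs ± 4 kHz for integer k ≥ 0.
k=0: 4 kHz.
k=1: 5 kHz, 13 kHz.
k=2: 14 kHz, 22 kHz.
k=3: 23 kHz, 31 kHz.
k=4: 32 kHz, 40 kHz.
Within [13.5 kHz, 31 kHz]: 14 kHz, 22 kHz, 23 kHz, 31 kHz.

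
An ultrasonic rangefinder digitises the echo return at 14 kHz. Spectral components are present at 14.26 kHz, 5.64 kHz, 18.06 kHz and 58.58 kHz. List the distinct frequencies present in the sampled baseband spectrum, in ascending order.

fs/2 = 7 kHz.
14.26 kHz mod fs = 0.26 kHz.
0.26 kHz ≤ fs/2 = 7 kHz, appears at 0.26 kHz.
5.64 kHz ≤ fs/2 = 7 kHz, passes unchanged.
18.06 kHz mod fs = 4.06 kHz.
4.06 kHz ≤ fs/2 = 7 kHz, appears at 4.06 kHz.
58.58 kHz mod fs = 2.58 kHz.
2.58 kHz ≤ fs/2 = 7 kHz, appears at 2.58 kHz.
Distinct values: {0.26 kHz, 2.58 kHz, 4.06 kHz, 5.64 kHz}.

0.26 kHz, 2.58 kHz, 4.06 kHz, 5.64 kHz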